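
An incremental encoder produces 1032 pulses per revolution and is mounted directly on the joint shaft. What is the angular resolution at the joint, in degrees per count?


counts per rev = 1032
resolution = 360 / 1032
= 0.3488 deg/count


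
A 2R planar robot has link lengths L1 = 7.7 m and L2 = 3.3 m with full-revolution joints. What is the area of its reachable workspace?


r_max = L1 + L2 = 11.0 m
r_min = |L1 - L2| = 4.4 m
Area = pi*(r_max^2 - r_min^2)
= pi*(121.0 - 19.36)
= pi * 101.64
= 319.3115 m^2


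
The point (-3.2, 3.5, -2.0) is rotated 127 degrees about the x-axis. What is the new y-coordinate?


Rotation about x-axis: y' = y*cos(theta) - z*sin(theta)
= 3.5 * -0.6018 - -2.0 * 0.7986
= -0.5091


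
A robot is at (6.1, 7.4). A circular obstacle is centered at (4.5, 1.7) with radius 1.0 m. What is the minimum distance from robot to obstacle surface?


center_dist = sqrt((6.1-4.5)^2 + (7.4-1.7)^2)
= sqrt(2.56 + 32.49)
= 5.9203
min_dist = center_dist - radius = 5.9203 - 1.0 = 4.9203 m


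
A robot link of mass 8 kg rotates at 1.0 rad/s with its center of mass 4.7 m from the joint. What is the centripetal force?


F = m * omega^2 * r
= 8 * 1.0^2 * 4.7
= 8 * 1.0 * 4.7
= 37.6 N


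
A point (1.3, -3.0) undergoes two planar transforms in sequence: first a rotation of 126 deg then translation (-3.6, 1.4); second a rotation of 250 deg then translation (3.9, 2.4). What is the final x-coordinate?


After transform 1:
x1 = cos(126)*1.3 - sin(126)*-3.0 + -3.6 = -1.9371
y1 = sin(126)*1.3 + cos(126)*-3.0 + 1.4 = 4.2151
After transform 2:
x2 = cos(250)*-1.9371 - sin(250)*4.2151 + 3.9
= 8.5234


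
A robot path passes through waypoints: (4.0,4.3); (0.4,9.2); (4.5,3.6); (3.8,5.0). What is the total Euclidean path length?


Segment lengths:
  seg1 = sqrt((-3.6)^2 + (4.9)^2) = 6.0803
  seg2 = sqrt((4.1)^2 + (-5.6)^2) = 6.9405
  seg3 = sqrt((-0.7)^2 + (1.4)^2) = 1.5652
Total = 14.586


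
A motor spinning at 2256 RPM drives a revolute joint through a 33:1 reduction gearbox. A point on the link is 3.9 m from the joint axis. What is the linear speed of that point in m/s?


omega_motor = 2256 * 2*pi/60 = 236.2478 rad/s
omega_joint = omega_motor / 33 = 7.159 rad/s
v = omega_joint * r = 7.159 * 3.9
= 27.9202 m/s


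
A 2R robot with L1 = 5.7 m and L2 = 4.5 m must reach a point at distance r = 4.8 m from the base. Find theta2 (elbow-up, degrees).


cos(theta2) = (r^2 - L1^2 - L2^2) / (2*L1*L2)
cos(theta2) = (23.04 - 32.49 - 20.25) / 51.3
cos(theta2) = -0.578947
theta2 = 125.3765 degrees


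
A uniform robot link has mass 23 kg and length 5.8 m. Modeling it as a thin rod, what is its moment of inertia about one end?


I = (1/3) * m * L^2
= (1/3) * 23 * 5.8^2
= 0.333333 * 23 * 33.64
= 257.9067 kg*m^2


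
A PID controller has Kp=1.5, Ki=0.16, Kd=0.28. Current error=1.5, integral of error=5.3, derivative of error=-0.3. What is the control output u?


u = Kp*e + Ki*int(e) + Kd*de/dt
= 1.5*1.5 + 0.16*5.3 + 0.28*(-0.3)
= 2.25 + 0.848 + -0.084
= 3.014


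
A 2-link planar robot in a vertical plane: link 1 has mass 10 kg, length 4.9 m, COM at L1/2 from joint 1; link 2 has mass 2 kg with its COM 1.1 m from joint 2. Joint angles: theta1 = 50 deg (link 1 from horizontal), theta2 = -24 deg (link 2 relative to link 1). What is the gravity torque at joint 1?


Horizontal distance from joint 1 to link-1 COM:
  x_c1 = (L1/2)*cos(t1) = 2.45 * 0.6428 = 1.5748 m
Horizontal distance from joint 1 to link-2 COM:
  x_c2 = L1*cos(t1) + Lc2*cos(t1+t2)
       = 4.9*0.6428 + 1.1*0.8988 = 4.1383 m
tau1 = m1*g*x_c1 + m2*g*x_c2
     = 10*9.81*1.5748 + 2*9.81*4.1383
     = 154.4908 + 81.1941
     = 235.6849 Nm


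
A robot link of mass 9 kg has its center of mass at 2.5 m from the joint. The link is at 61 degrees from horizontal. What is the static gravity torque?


tau = m*g*L*cos(angle)
= 9 * 9.81 * 2.5 * cos(61 deg)
= 9 * 9.81 * 2.5 * 0.4848
= 107.0096 Nm


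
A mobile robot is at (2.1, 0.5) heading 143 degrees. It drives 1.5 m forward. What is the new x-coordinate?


x_new = x0 + d*cos(theta)
= 2.1 + 1.5*cos(143)
= 2.1 + -1.198
= 0.902


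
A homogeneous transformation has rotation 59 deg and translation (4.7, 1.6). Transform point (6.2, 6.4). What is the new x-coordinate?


x' = cos(theta)*px - sin(theta)*py + tx
= 0.515*6.2 - 0.8572*6.4 + 4.7
= 2.4074


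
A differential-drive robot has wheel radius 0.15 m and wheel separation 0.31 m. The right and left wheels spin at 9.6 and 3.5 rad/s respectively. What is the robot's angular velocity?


vR = r*wR = 0.15*9.6 = 1.44 m/s
vL = r*wL = 0.15*3.5 = 0.525 m/s
v = (vR+vL)/2 = 0.9825 m/s
omega = (vR-vL)/L = 2.9516 rad/s
angular velocity = 2.9516 rad/s


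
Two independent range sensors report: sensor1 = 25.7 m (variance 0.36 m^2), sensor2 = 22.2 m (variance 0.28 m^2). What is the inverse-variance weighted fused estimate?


w1 = (1/var1) / (1/var1 + 1/var2)
   = 2.7778 / (2.7778 + 3.5714) = 0.4375
w2 = 1 - w1 = 0.5625
fused = w1*s1 + w2*s2 = 11.2438 + 12.4875
= 23.7312 m


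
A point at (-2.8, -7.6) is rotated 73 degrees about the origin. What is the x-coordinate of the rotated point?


x' = x*cos(theta) - y*sin(theta)
cos(73 deg) = 0.2924, sin(73 deg) = 0.9563
x' = -2.8 * 0.2924 - -7.6 * 0.9563
= -0.8186 - -7.2679
= 6.4493


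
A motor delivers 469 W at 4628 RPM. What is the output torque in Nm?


omega = 4628 * 2*pi/60 = 484.643 rad/s
tau = P / omega = 469 / 484.643
= 0.9677 Nm


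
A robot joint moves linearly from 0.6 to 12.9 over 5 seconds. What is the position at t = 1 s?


s = t/T = 1/5 = 0.2
p(t) = p0 + (pf-p0)*s
= 0.6 + (12.9 - 0.6) * 0.2
= 3.06


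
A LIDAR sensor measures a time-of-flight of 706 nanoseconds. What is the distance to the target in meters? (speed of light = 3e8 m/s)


tof = 706 ns = 7.06e-07 s
dist = c * tof / 2
= 3e8 * 7.06e-07 / 2
= 105.9 m


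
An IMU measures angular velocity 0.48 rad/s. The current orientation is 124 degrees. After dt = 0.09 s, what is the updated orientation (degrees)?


delta_theta = w * dt = 0.48 * 0.09 = 0.0432 rad
= 2.4752 deg
theta_new = 124 + 2.4752 = 126.4752 deg


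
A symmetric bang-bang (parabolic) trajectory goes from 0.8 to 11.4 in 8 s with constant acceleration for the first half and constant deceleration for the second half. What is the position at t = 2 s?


Symmetric rest-to-rest: each phase covers (pf-p0)/2 in time T/2. 0.5*a*(T/2)^2 = (pf-p0)/2 => a = 4*(pf-p0)/T^2
a = 4*(11.4-0.8)/8^2 = 0.6625
t = 2 is in the acceleration phase (t <= T/2).
p = p0 + 0.5*a*t^2 = 0.8 + 0.5*0.6625*2^2
= 2.125


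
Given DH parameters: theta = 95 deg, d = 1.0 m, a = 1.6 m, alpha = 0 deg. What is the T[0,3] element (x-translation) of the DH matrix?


T[0,3] = a * cos(theta)
= 1.6 * cos(95 deg)
= 1.6 * -0.0872
= -0.1394


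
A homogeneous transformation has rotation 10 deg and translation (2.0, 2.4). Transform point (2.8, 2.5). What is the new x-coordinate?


x' = cos(theta)*px - sin(theta)*py + tx
= 0.9848*2.8 - 0.1736*2.5 + 2.0
= 4.3233


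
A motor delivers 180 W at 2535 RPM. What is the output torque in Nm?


omega = 2535 * 2*pi/60 = 265.4646 rad/s
tau = P / omega = 180 / 265.4646
= 0.6781 Nm


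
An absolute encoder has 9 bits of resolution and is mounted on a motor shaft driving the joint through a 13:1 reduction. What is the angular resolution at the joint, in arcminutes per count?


counts = 2^9 = 512
effective counts at joint = 512 * 13 = 6656
resolution = 360*60 / 6656
= 3.2452 arcmin/count


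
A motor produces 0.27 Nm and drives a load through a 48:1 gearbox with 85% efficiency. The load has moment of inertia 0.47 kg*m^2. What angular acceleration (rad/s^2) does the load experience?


tau_out = tau_motor * N * eta
= 0.27 * 48 * 0.85 = 11.016 Nm
alpha = tau_out / I = 11.016 / 0.47
= 23.4383 rad/s^2


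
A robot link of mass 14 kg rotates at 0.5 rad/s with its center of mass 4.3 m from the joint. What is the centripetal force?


F = m * omega^2 * r
= 14 * 0.5^2 * 4.3
= 14 * 0.25 * 4.3
= 15.05 N


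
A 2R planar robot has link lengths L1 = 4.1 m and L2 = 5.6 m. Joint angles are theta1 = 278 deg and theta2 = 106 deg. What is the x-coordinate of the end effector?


Convert angles to radians: theta1 = 4.852, theta2 = 1.85
x = L1*cos(theta1) + L2*cos(theta1+theta2)
x = 0.5706 + 5.1159
x = 5.6865


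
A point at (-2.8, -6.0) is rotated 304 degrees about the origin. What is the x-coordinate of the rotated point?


x' = x*cos(theta) - y*sin(theta)
cos(304 deg) = 0.5592, sin(304 deg) = -0.829
x' = -2.8 * 0.5592 - -6.0 * -0.829
= -1.5657 - 4.9742
= -6.54


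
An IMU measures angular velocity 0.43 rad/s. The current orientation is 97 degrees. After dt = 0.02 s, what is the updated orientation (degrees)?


delta_theta = w * dt = 0.43 * 0.02 = 0.0086 rad
= 0.4927 deg
theta_new = 97 + 0.4927 = 97.4927 deg


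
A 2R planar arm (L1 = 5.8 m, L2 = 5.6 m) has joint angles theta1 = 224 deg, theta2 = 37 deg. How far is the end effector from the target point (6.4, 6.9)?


End effector via forward kinematics:
x = L1*cos(t1) + L2*cos(t1+t2) = -5.0482
y = L1*sin(t1) + L2*sin(t1+t2) = -9.5601
Distance to target:
d = sqrt((6.4 - -5.0482)^2 + (6.9 - -9.5601)^2)
= sqrt(131.0614 + 270.934)
= 20.0498 m


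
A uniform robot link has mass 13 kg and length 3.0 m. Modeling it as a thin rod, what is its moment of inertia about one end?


I = (1/3) * m * L^2
= (1/3) * 13 * 3.0^2
= 0.333333 * 13 * 9.0
= 39.0 kg*m^2


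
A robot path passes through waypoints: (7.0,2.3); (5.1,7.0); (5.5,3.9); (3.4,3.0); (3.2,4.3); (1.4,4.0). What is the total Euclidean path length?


Segment lengths:
  seg1 = sqrt((-1.9)^2 + (4.7)^2) = 5.0695
  seg2 = sqrt((0.4)^2 + (-3.1)^2) = 3.1257
  seg3 = sqrt((-2.1)^2 + (-0.9)^2) = 2.2847
  seg4 = sqrt((-0.2)^2 + (1.3)^2) = 1.3153
  seg5 = sqrt((-1.8)^2 + (-0.3)^2) = 1.8248
Total = 13.6201


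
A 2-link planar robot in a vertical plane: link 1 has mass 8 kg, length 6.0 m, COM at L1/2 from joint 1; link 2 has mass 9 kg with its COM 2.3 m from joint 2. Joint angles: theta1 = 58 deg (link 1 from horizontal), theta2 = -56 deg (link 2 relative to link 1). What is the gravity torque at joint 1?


Horizontal distance from joint 1 to link-1 COM:
  x_c1 = (L1/2)*cos(t1) = 3.0 * 0.5299 = 1.5898 m
Horizontal distance from joint 1 to link-2 COM:
  x_c2 = L1*cos(t1) + Lc2*cos(t1+t2)
       = 6.0*0.5299 + 2.3*0.9994 = 5.4781 m
tau1 = m1*g*x_c1 + m2*g*x_c2
     = 8*9.81*1.5898 + 9*9.81*5.4781
     = 124.7642 + 483.6627
     = 608.4269 Nm


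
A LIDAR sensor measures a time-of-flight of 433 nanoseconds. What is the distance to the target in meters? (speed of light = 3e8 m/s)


tof = 433 ns = 4.33e-07 s
dist = c * tof / 2
= 3e8 * 4.33e-07 / 2
= 64.95 m


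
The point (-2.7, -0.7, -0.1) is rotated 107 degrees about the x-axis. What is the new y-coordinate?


Rotation about x-axis: y' = y*cos(theta) - z*sin(theta)
= -0.7 * -0.2924 - -0.1 * 0.9563
= 0.3003


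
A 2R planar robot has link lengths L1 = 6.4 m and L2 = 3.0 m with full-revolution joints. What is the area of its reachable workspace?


r_max = L1 + L2 = 9.4 m
r_min = |L1 - L2| = 3.4 m
Area = pi*(r_max^2 - r_min^2)
= pi*(88.36 - 11.56)
= pi * 76.8
= 241.2743 m^2


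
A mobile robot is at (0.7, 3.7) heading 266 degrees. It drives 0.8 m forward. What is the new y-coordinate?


y_new = y0 + d*sin(theta)
= 3.7 + 0.8*sin(266)
= 3.7 + -0.7981
= 2.9019


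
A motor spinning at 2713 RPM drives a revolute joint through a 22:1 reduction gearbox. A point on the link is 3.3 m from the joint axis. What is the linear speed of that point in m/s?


omega_motor = 2713 * 2*pi/60 = 284.1047 rad/s
omega_joint = omega_motor / 22 = 12.9138 rad/s
v = omega_joint * r = 12.9138 * 3.3
= 42.6157 m/s


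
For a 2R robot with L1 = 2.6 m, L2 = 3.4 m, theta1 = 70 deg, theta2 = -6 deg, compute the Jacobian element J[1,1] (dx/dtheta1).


J[1,1] = -L1*sin(t1) - L2*sin(t1+t2)
= -2.6*sin(70) - 3.4*sin(64)
= -5.4991


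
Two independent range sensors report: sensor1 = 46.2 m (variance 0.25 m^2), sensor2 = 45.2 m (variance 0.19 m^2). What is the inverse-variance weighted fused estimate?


w1 = (1/var1) / (1/var1 + 1/var2)
   = 4.0 / (4.0 + 5.2632) = 0.4318
w2 = 1 - w1 = 0.5682
fused = w1*s1 + w2*s2 = 19.95 + 25.6818
= 45.6318 m


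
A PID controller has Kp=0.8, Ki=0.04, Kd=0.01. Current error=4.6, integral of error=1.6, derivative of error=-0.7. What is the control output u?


u = Kp*e + Ki*int(e) + Kd*de/dt
= 0.8*4.6 + 0.04*1.6 + 0.01*(-0.7)
= 3.68 + 0.064 + -0.007
= 3.737


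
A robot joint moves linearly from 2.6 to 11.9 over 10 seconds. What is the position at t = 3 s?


s = t/T = 3/10 = 0.3
p(t) = p0 + (pf-p0)*s
= 2.6 + (11.9 - 2.6) * 0.3
= 5.39


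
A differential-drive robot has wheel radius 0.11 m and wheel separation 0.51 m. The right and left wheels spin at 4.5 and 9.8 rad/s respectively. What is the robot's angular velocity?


vR = r*wR = 0.11*4.5 = 0.495 m/s
vL = r*wL = 0.11*9.8 = 1.078 m/s
v = (vR+vL)/2 = 0.7865 m/s
omega = (vR-vL)/L = -1.1431 rad/s
angular velocity = -1.1431 rad/s


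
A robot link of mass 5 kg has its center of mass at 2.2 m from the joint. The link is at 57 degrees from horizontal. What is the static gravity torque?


tau = m*g*L*cos(angle)
= 5 * 9.81 * 2.2 * cos(57 deg)
= 5 * 9.81 * 2.2 * 0.5446
= 58.772 Nm


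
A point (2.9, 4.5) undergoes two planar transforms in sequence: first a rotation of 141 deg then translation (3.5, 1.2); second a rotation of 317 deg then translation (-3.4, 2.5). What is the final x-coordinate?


After transform 1:
x1 = cos(141)*2.9 - sin(141)*4.5 + 3.5 = -1.5857
y1 = sin(141)*2.9 + cos(141)*4.5 + 1.2 = -0.4721
After transform 2:
x2 = cos(317)*-1.5857 - sin(317)*-0.4721 + -3.4
= -4.8817


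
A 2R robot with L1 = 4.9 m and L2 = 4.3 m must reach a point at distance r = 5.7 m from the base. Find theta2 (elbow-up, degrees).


cos(theta2) = (r^2 - L1^2 - L2^2) / (2*L1*L2)
cos(theta2) = (32.49 - 24.01 - 18.49) / 42.14
cos(theta2) = -0.237542
theta2 = 103.7415 degrees


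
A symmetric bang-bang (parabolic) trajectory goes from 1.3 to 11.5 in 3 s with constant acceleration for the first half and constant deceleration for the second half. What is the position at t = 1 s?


Symmetric rest-to-rest: each phase covers (pf-p0)/2 in time T/2. 0.5*a*(T/2)^2 = (pf-p0)/2 => a = 4*(pf-p0)/T^2
a = 4*(11.5-1.3)/3^2 = 4.5333
t = 1 is in the acceleration phase (t <= T/2).
p = p0 + 0.5*a*t^2 = 1.3 + 0.5*4.5333*1^2
= 3.5667


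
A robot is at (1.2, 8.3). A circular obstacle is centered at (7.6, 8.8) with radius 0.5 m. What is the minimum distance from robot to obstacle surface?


center_dist = sqrt((1.2-7.6)^2 + (8.3-8.8)^2)
= sqrt(40.96 + 0.25)
= 6.4195
min_dist = center_dist - radius = 6.4195 - 0.5 = 5.9195 m


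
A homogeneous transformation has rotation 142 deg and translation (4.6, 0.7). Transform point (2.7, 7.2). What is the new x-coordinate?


x' = cos(theta)*px - sin(theta)*py + tx
= -0.788*2.7 - 0.6157*7.2 + 4.6
= -1.9604


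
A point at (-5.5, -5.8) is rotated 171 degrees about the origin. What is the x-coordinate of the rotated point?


x' = x*cos(theta) - y*sin(theta)
cos(171 deg) = -0.9877, sin(171 deg) = 0.1564
x' = -5.5 * -0.9877 - -5.8 * 0.1564
= 5.4323 - -0.9073
= 6.3396


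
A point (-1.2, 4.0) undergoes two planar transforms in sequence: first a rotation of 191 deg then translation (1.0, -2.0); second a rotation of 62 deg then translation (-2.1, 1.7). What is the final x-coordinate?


After transform 1:
x1 = cos(191)*-1.2 - sin(191)*4.0 + 1.0 = 2.9412
y1 = sin(191)*-1.2 + cos(191)*4.0 + -2.0 = -5.6975
After transform 2:
x2 = cos(62)*2.9412 - sin(62)*-5.6975 + -2.1
= 4.3114


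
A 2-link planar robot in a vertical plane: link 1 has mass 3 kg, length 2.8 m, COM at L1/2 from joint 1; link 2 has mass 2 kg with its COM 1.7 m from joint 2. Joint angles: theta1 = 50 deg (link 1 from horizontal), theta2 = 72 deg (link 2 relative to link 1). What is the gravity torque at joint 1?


Horizontal distance from joint 1 to link-1 COM:
  x_c1 = (L1/2)*cos(t1) = 1.4 * 0.6428 = 0.8999 m
Horizontal distance from joint 1 to link-2 COM:
  x_c2 = L1*cos(t1) + Lc2*cos(t1+t2)
       = 2.8*0.6428 + 1.7*-0.5299 = 0.8989 m
tau1 = m1*g*x_c1 + m2*g*x_c2
     = 3*9.81*0.8999 + 2*9.81*0.8989
     = 26.4841 + 17.6373
     = 44.1214 Nm


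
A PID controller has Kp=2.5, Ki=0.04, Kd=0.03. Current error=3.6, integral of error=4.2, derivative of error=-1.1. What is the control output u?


u = Kp*e + Ki*int(e) + Kd*de/dt
= 2.5*3.6 + 0.04*4.2 + 0.03*(-1.1)
= 9.0 + 0.168 + -0.033
= 9.135


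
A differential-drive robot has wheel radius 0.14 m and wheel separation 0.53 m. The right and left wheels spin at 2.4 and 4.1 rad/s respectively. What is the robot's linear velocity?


vR = r*wR = 0.14*2.4 = 0.336 m/s
vL = r*wL = 0.14*4.1 = 0.574 m/s
v = (vR+vL)/2 = 0.455 m/s
omega = (vR-vL)/L = -0.4491 rad/s
linear velocity = 0.455 m/s


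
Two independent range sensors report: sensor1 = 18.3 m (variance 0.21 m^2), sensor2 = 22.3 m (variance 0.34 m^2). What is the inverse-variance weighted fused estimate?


w1 = (1/var1) / (1/var1 + 1/var2)
   = 4.7619 / (4.7619 + 2.9412) = 0.6182
w2 = 1 - w1 = 0.3818
fused = w1*s1 + w2*s2 = 11.3127 + 8.5145
= 19.8273 m


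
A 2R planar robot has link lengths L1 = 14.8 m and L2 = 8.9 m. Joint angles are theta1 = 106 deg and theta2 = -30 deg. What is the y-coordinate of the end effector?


Convert angles to radians: theta1 = 1.85, theta2 = -0.5236
y = L1*sin(theta1) + L2*sin(theta1+theta2)
y = 14.2267 + 8.6356
y = 22.8623


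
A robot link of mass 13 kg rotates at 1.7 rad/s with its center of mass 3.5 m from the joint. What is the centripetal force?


F = m * omega^2 * r
= 13 * 1.7^2 * 3.5
= 13 * 2.89 * 3.5
= 131.495 N


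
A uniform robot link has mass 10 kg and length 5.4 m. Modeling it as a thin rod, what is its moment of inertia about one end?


I = (1/3) * m * L^2
= (1/3) * 10 * 5.4^2
= 0.333333 * 10 * 29.16
= 97.2 kg*m^2


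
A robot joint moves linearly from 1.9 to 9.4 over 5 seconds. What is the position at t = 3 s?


s = t/T = 3/5 = 0.6
p(t) = p0 + (pf-p0)*s
= 1.9 + (9.4 - 1.9) * 0.6
= 6.4


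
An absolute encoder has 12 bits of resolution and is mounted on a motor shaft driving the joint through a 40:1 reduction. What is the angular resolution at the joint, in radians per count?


counts = 2^12 = 4096
effective counts at joint = 4096 * 40 = 163840
resolution = 2*pi / 163840
= 3.8350e-05 rad/count


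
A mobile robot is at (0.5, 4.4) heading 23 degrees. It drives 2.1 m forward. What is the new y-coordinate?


y_new = y0 + d*sin(theta)
= 4.4 + 2.1*sin(23)
= 4.4 + 0.8205
= 5.2205


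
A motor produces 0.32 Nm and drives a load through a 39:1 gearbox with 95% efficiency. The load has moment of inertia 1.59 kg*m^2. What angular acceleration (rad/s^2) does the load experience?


tau_out = tau_motor * N * eta
= 0.32 * 39 * 0.95 = 11.856 Nm
alpha = tau_out / I = 11.856 / 1.59
= 7.4566 rad/s^2


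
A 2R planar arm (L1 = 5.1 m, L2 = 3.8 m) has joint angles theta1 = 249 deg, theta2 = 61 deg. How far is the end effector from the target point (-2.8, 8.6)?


End effector via forward kinematics:
x = L1*cos(t1) + L2*cos(t1+t2) = 0.6149
y = L1*sin(t1) + L2*sin(t1+t2) = -7.6722
Distance to target:
d = sqrt((-2.8 - 0.6149)^2 + (8.6 - -7.6722)^2)
= sqrt(11.6617 + 264.7854)
= 16.6267 m


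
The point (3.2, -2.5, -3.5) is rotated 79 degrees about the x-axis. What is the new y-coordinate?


Rotation about x-axis: y' = y*cos(theta) - z*sin(theta)
= -2.5 * 0.1908 - -3.5 * 0.9816
= 2.9587


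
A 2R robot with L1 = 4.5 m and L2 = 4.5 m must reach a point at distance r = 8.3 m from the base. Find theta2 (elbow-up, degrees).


cos(theta2) = (r^2 - L1^2 - L2^2) / (2*L1*L2)
cos(theta2) = (68.89 - 20.25 - 20.25) / 40.5
cos(theta2) = 0.700988
theta2 = 45.4937 degrees


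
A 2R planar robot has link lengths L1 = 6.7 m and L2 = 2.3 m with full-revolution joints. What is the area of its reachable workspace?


r_max = L1 + L2 = 9.0 m
r_min = |L1 - L2| = 4.4 m
Area = pi*(r_max^2 - r_min^2)
= pi*(81.0 - 19.36)
= pi * 61.64
= 193.6478 m^2


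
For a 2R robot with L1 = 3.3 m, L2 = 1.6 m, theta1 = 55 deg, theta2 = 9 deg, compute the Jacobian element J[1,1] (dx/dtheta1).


J[1,1] = -L1*sin(t1) - L2*sin(t1+t2)
= -3.3*sin(55) - 1.6*sin(64)
= -4.1413


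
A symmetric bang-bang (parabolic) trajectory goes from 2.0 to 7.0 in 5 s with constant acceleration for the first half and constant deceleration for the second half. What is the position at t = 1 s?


Symmetric rest-to-rest: each phase covers (pf-p0)/2 in time T/2. 0.5*a*(T/2)^2 = (pf-p0)/2 => a = 4*(pf-p0)/T^2
a = 4*(7.0-2.0)/5^2 = 0.8
t = 1 is in the acceleration phase (t <= T/2).
p = p0 + 0.5*a*t^2 = 2.0 + 0.5*0.8*1^2
= 2.4


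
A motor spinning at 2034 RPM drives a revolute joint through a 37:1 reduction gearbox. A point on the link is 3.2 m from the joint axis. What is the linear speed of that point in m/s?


omega_motor = 2034 * 2*pi/60 = 213.0 rad/s
omega_joint = omega_motor / 37 = 5.7568 rad/s
v = omega_joint * r = 5.7568 * 3.2
= 18.4216 m/s


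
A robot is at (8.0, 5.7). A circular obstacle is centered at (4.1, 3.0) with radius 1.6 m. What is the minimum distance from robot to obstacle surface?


center_dist = sqrt((8.0-4.1)^2 + (5.7-3.0)^2)
= sqrt(15.21 + 7.29)
= 4.7434
min_dist = center_dist - radius = 4.7434 - 1.6 = 3.1434 m


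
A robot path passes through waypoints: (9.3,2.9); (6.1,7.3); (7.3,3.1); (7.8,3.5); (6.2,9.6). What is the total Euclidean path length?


Segment lengths:
  seg1 = sqrt((-3.2)^2 + (4.4)^2) = 5.4406
  seg2 = sqrt((1.2)^2 + (-4.2)^2) = 4.3681
  seg3 = sqrt((0.5)^2 + (0.4)^2) = 0.6403
  seg4 = sqrt((-1.6)^2 + (6.1)^2) = 6.3063
Total = 16.7553


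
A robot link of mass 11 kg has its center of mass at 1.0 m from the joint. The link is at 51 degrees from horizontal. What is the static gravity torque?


tau = m*g*L*cos(angle)
= 11 * 9.81 * 1.0 * cos(51 deg)
= 11 * 9.81 * 1.0 * 0.6293
= 67.91 Nm


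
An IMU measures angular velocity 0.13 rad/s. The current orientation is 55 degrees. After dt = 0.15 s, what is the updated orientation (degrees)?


delta_theta = w * dt = 0.13 * 0.15 = 0.0195 rad
= 1.1173 deg
theta_new = 55 + 1.1173 = 56.1173 deg


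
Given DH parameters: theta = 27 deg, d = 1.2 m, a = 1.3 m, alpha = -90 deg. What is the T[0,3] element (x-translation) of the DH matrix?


T[0,3] = a * cos(theta)
= 1.3 * cos(27 deg)
= 1.3 * 0.891
= 1.1583


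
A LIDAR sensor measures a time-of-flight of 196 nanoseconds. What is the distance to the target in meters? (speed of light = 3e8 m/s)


tof = 196 ns = 1.96e-07 s
dist = c * tof / 2
= 3e8 * 1.96e-07 / 2
= 29.4 m


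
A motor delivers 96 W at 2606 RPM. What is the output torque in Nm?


omega = 2606 * 2*pi/60 = 272.8997 rad/s
tau = P / omega = 96 / 272.8997
= 0.3518 Nm


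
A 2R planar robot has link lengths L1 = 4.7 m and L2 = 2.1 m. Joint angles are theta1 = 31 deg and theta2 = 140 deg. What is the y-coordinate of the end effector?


Convert angles to radians: theta1 = 0.5411, theta2 = 2.4435
y = L1*sin(theta1) + L2*sin(theta1+theta2)
y = 2.4207 + 0.3285
y = 2.7492


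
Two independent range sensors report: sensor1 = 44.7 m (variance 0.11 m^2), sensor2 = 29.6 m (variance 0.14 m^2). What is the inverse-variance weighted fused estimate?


w1 = (1/var1) / (1/var1 + 1/var2)
   = 9.0909 / (9.0909 + 7.1429) = 0.56
w2 = 1 - w1 = 0.44
fused = w1*s1 + w2*s2 = 25.032 + 13.024
= 38.056 m


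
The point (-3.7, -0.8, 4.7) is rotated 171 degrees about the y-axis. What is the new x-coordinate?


Rotation about y-axis: x' = x*cos(theta) + z*sin(theta)
= -3.7 * -0.9877 + 4.7 * 0.1564
= 4.3897


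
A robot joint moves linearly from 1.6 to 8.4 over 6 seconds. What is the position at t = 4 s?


s = t/T = 4/6 = 0.6667
p(t) = p0 + (pf-p0)*s
= 1.6 + (8.4 - 1.6) * 0.6667
= 6.1333


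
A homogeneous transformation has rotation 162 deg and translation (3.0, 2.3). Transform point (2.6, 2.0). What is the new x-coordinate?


x' = cos(theta)*px - sin(theta)*py + tx
= -0.9511*2.6 - 0.309*2.0 + 3.0
= -0.0908


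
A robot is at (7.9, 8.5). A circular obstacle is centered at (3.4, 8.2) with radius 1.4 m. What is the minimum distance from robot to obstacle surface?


center_dist = sqrt((7.9-3.4)^2 + (8.5-8.2)^2)
= sqrt(20.25 + 0.09)
= 4.51
min_dist = center_dist - radius = 4.51 - 1.4 = 3.11 m


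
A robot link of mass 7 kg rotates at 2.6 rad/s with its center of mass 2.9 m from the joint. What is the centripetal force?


F = m * omega^2 * r
= 7 * 2.6^2 * 2.9
= 7 * 6.76 * 2.9
= 137.228 N


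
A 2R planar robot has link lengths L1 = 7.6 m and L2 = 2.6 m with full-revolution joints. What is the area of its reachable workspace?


r_max = L1 + L2 = 10.2 m
r_min = |L1 - L2| = 5.0 m
Area = pi*(r_max^2 - r_min^2)
= pi*(104.04 - 25.0)
= pi * 79.04
= 248.3115 m^2


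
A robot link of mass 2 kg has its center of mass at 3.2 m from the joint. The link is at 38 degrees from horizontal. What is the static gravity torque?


tau = m*g*L*cos(angle)
= 2 * 9.81 * 3.2 * cos(38 deg)
= 2 * 9.81 * 3.2 * 0.788
= 49.4745 Nm


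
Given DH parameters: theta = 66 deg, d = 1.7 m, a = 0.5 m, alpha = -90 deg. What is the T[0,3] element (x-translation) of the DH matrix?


T[0,3] = a * cos(theta)
= 0.5 * cos(66 deg)
= 0.5 * 0.4067
= 0.2034


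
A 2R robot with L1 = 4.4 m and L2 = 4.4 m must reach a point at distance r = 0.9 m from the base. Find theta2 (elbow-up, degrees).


cos(theta2) = (r^2 - L1^2 - L2^2) / (2*L1*L2)
cos(theta2) = (0.81 - 19.36 - 19.36) / 38.72
cos(theta2) = -0.979081
theta2 = 168.2599 degrees


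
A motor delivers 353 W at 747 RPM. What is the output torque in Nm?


omega = 747 * 2*pi/60 = 78.2257 rad/s
tau = P / omega = 353 / 78.2257
= 4.5126 Nm


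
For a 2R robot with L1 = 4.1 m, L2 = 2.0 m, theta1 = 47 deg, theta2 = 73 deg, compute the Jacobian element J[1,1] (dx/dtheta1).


J[1,1] = -L1*sin(t1) - L2*sin(t1+t2)
= -4.1*sin(47) - 2.0*sin(120)
= -4.7306


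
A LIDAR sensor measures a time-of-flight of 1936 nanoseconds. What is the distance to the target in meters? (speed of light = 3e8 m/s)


tof = 1936 ns = 1.936e-06 s
dist = c * tof / 2
= 3e8 * 1.936e-06 / 2
= 290.4 m


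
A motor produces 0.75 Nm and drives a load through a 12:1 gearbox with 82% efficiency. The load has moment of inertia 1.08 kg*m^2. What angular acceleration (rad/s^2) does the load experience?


tau_out = tau_motor * N * eta
= 0.75 * 12 * 0.82 = 7.38 Nm
alpha = tau_out / I = 7.38 / 1.08
= 6.8333 rad/s^2


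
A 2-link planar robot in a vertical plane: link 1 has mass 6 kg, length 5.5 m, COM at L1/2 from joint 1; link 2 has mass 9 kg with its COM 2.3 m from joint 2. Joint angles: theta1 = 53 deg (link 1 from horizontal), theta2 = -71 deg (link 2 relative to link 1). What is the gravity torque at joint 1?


Horizontal distance from joint 1 to link-1 COM:
  x_c1 = (L1/2)*cos(t1) = 2.75 * 0.6018 = 1.655 m
Horizontal distance from joint 1 to link-2 COM:
  x_c2 = L1*cos(t1) + Lc2*cos(t1+t2)
       = 5.5*0.6018 + 2.3*0.9511 = 5.4974 m
tau1 = m1*g*x_c1 + m2*g*x_c2
     = 6*9.81*1.655 + 9*9.81*5.4974
     = 97.4128 + 485.3666
     = 582.7793 Nm


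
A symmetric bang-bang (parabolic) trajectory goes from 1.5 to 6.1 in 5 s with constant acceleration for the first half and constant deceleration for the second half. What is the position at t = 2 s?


Symmetric rest-to-rest: each phase covers (pf-p0)/2 in time T/2. 0.5*a*(T/2)^2 = (pf-p0)/2 => a = 4*(pf-p0)/T^2
a = 4*(6.1-1.5)/5^2 = 0.736
t = 2 is in the acceleration phase (t <= T/2).
p = p0 + 0.5*a*t^2 = 1.5 + 0.5*0.736*2^2
= 2.972


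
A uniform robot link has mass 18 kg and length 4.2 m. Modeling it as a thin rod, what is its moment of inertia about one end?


I = (1/3) * m * L^2
= (1/3) * 18 * 4.2^2
= 0.333333 * 18 * 17.64
= 105.84 kg*m^2


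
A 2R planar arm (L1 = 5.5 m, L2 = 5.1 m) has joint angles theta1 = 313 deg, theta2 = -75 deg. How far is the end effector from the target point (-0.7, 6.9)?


End effector via forward kinematics:
x = L1*cos(t1) + L2*cos(t1+t2) = 1.0484
y = L1*sin(t1) + L2*sin(t1+t2) = -8.3475
Distance to target:
d = sqrt((-0.7 - 1.0484)^2 + (6.9 - -8.3475)^2)
= sqrt(3.0569 + 232.486)
= 15.3474 m


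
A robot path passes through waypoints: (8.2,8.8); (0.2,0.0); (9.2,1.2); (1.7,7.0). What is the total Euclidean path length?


Segment lengths:
  seg1 = sqrt((-8.0)^2 + (-8.8)^2) = 11.8929
  seg2 = sqrt((9.0)^2 + (1.2)^2) = 9.0796
  seg3 = sqrt((-7.5)^2 + (5.8)^2) = 9.481
Total = 30.4535


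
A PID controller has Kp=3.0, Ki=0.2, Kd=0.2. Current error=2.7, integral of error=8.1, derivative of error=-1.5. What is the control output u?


u = Kp*e + Ki*int(e) + Kd*de/dt
= 3.0*2.7 + 0.2*8.1 + 0.2*(-1.5)
= 8.1 + 1.62 + -0.3
= 9.42


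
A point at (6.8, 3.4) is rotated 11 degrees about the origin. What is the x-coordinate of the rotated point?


x' = x*cos(theta) - y*sin(theta)
cos(11 deg) = 0.9816, sin(11 deg) = 0.1908
x' = 6.8 * 0.9816 - 3.4 * 0.1908
= 6.6751 - 0.6488
= 6.0263


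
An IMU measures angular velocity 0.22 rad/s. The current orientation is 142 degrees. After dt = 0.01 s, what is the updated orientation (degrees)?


delta_theta = w * dt = 0.22 * 0.01 = 0.0022 rad
= 0.1261 deg
theta_new = 142 + 0.1261 = 142.1261 deg


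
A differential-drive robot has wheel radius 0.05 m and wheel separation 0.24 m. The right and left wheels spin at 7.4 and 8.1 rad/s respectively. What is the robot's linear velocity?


vR = r*wR = 0.05*7.4 = 0.37 m/s
vL = r*wL = 0.05*8.1 = 0.405 m/s
v = (vR+vL)/2 = 0.3875 m/s
omega = (vR-vL)/L = -0.1458 rad/s
linear velocity = 0.3875 m/s


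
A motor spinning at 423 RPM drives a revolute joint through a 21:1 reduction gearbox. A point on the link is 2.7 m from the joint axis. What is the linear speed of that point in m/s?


omega_motor = 423 * 2*pi/60 = 44.2965 rad/s
omega_joint = omega_motor / 21 = 2.1094 rad/s
v = omega_joint * r = 2.1094 * 2.7
= 5.6953 m/s


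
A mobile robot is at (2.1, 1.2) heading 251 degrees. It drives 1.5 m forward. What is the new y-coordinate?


y_new = y0 + d*sin(theta)
= 1.2 + 1.5*sin(251)
= 1.2 + -1.4183
= -0.2183


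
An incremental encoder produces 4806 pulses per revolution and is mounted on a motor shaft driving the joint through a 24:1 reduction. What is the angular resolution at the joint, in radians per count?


counts per rev = 4806
effective counts at joint = 4806 * 24 = 115344
resolution = 2*pi / 115344
= 5.4473e-05 rad/count


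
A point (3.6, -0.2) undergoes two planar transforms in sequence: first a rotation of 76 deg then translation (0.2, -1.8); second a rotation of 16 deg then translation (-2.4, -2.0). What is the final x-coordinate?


After transform 1:
x1 = cos(76)*3.6 - sin(76)*-0.2 + 0.2 = 1.265
y1 = sin(76)*3.6 + cos(76)*-0.2 + -1.8 = 1.6447
After transform 2:
x2 = cos(16)*1.265 - sin(16)*1.6447 + -2.4
= -1.6374


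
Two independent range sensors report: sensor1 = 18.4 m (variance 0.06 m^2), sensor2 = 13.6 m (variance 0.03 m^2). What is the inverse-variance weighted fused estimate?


w1 = (1/var1) / (1/var1 + 1/var2)
   = 16.6667 / (16.6667 + 33.3333) = 0.3333
w2 = 1 - w1 = 0.6667
fused = w1*s1 + w2*s2 = 6.1333 + 9.0667
= 15.2 m


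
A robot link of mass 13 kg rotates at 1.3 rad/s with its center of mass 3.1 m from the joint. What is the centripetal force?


F = m * omega^2 * r
= 13 * 1.3^2 * 3.1
= 13 * 1.69 * 3.1
= 68.107 N


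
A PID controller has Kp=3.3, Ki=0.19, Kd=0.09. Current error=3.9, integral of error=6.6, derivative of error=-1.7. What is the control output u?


u = Kp*e + Ki*int(e) + Kd*de/dt
= 3.3*3.9 + 0.19*6.6 + 0.09*(-1.7)
= 12.87 + 1.254 + -0.153
= 13.971


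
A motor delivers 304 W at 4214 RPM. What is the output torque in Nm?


omega = 4214 * 2*pi/60 = 441.289 rad/s
tau = P / omega = 304 / 441.289
= 0.6889 Nm


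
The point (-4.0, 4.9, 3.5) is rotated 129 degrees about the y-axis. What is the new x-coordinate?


Rotation about y-axis: x' = x*cos(theta) + z*sin(theta)
= -4.0 * -0.6293 + 3.5 * 0.7771
= 5.2373


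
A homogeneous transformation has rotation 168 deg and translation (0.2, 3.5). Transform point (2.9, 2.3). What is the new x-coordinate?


x' = cos(theta)*px - sin(theta)*py + tx
= -0.9781*2.9 - 0.2079*2.3 + 0.2
= -3.1148


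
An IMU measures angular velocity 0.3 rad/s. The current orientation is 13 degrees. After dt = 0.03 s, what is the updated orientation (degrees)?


delta_theta = w * dt = 0.3 * 0.03 = 0.009 rad
= 0.5157 deg
theta_new = 13 + 0.5157 = 13.5157 deg


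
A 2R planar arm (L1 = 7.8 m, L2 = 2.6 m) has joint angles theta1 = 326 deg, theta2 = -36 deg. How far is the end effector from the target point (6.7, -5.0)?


End effector via forward kinematics:
x = L1*cos(t1) + L2*cos(t1+t2) = 7.3557
y = L1*sin(t1) + L2*sin(t1+t2) = -6.8049
Distance to target:
d = sqrt((6.7 - 7.3557)^2 + (-5.0 - -6.8049)^2)
= sqrt(0.43 + 3.2577)
= 1.9203 m


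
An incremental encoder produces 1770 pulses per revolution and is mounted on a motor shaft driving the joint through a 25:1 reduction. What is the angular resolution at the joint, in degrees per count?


counts per rev = 1770
effective counts at joint = 1770 * 25 = 44250
resolution = 360 / 44250
= 0.0081 deg/count


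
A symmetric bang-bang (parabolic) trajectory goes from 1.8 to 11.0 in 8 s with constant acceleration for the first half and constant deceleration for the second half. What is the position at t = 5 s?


Symmetric rest-to-rest: each phase covers (pf-p0)/2 in time T/2. 0.5*a*(T/2)^2 = (pf-p0)/2 => a = 4*(pf-p0)/T^2
a = 4*(11.0-1.8)/8^2 = 0.575
t = 5 is in the deceleration phase (t > T/2).
p = pf - 0.5*a*(T-t)^2 = 11.0 - 0.5*0.575*3^2
= 8.4125


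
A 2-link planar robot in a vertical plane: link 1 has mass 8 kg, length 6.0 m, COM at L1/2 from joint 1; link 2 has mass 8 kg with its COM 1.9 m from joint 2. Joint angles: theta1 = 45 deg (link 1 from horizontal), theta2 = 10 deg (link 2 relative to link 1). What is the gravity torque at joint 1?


Horizontal distance from joint 1 to link-1 COM:
  x_c1 = (L1/2)*cos(t1) = 3.0 * 0.7071 = 2.1213 m
Horizontal distance from joint 1 to link-2 COM:
  x_c2 = L1*cos(t1) + Lc2*cos(t1+t2)
       = 6.0*0.7071 + 1.9*0.5736 = 5.3324 m
tau1 = m1*g*x_c1 + m2*g*x_c2
     = 8*9.81*2.1213 + 8*9.81*5.3324
     = 166.4812 + 418.4896
     = 584.9708 Nm


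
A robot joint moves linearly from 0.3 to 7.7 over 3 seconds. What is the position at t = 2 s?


s = t/T = 2/3 = 0.6667
p(t) = p0 + (pf-p0)*s
= 0.3 + (7.7 - 0.3) * 0.6667
= 5.2333


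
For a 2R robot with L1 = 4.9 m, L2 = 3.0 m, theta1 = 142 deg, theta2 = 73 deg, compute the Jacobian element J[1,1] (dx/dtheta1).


J[1,1] = -L1*sin(t1) - L2*sin(t1+t2)
= -4.9*sin(142) - 3.0*sin(215)
= -1.296


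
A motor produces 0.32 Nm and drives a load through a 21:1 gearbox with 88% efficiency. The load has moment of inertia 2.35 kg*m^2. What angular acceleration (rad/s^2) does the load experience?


tau_out = tau_motor * N * eta
= 0.32 * 21 * 0.88 = 5.9136 Nm
alpha = tau_out / I = 5.9136 / 2.35
= 2.5164 rad/s^2


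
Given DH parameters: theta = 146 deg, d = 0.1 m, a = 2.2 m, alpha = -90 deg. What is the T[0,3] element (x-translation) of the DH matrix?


T[0,3] = a * cos(theta)
= 2.2 * cos(146 deg)
= 2.2 * -0.829
= -1.8239


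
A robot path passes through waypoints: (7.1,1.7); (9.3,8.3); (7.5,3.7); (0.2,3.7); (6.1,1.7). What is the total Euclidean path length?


Segment lengths:
  seg1 = sqrt((2.2)^2 + (6.6)^2) = 6.957
  seg2 = sqrt((-1.8)^2 + (-4.6)^2) = 4.9396
  seg3 = sqrt((-7.3)^2 + (0.0)^2) = 7.3
  seg4 = sqrt((5.9)^2 + (-2.0)^2) = 6.2298
Total = 25.4264


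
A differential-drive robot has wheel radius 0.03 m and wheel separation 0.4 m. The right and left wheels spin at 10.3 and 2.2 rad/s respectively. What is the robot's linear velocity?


vR = r*wR = 0.03*10.3 = 0.309 m/s
vL = r*wL = 0.03*2.2 = 0.066 m/s
v = (vR+vL)/2 = 0.1875 m/s
omega = (vR-vL)/L = 0.6075 rad/s
linear velocity = 0.1875 m/s


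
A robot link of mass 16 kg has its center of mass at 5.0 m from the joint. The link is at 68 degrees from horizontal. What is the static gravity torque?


tau = m*g*L*cos(angle)
= 16 * 9.81 * 5.0 * cos(68 deg)
= 16 * 9.81 * 5.0 * 0.3746
= 293.9913 Nm


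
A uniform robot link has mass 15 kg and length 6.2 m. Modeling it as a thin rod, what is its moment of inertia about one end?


I = (1/3) * m * L^2
= (1/3) * 15 * 6.2^2
= 0.333333 * 15 * 38.44
= 192.2 kg*m^2


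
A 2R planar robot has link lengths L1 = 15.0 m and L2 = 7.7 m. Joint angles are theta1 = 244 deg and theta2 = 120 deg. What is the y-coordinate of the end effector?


Convert angles to radians: theta1 = 4.2586, theta2 = 2.0944
y = L1*sin(theta1) + L2*sin(theta1+theta2)
y = -13.4819 + 0.5371
y = -12.9448


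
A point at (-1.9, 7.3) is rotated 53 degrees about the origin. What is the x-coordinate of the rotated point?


x' = x*cos(theta) - y*sin(theta)
cos(53 deg) = 0.6018, sin(53 deg) = 0.7986
x' = -1.9 * 0.6018 - 7.3 * 0.7986
= -1.1434 - 5.83
= -6.9735


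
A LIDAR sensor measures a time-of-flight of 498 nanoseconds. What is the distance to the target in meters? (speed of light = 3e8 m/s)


tof = 498 ns = 4.98e-07 s
dist = c * tof / 2
= 3e8 * 4.98e-07 / 2
= 74.7 m


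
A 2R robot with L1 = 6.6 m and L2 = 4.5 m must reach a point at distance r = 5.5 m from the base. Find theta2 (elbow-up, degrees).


cos(theta2) = (r^2 - L1^2 - L2^2) / (2*L1*L2)
cos(theta2) = (30.25 - 43.56 - 20.25) / 59.4
cos(theta2) = -0.564983
theta2 = 124.4011 degrees


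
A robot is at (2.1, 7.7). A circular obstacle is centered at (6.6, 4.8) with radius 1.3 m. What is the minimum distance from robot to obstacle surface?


center_dist = sqrt((2.1-6.6)^2 + (7.7-4.8)^2)
= sqrt(20.25 + 8.41)
= 5.3535
min_dist = center_dist - radius = 5.3535 - 1.3 = 4.0535 m


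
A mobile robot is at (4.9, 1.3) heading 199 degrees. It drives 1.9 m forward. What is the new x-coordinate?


x_new = x0 + d*cos(theta)
= 4.9 + 1.9*cos(199)
= 4.9 + -1.7965
= 3.1035


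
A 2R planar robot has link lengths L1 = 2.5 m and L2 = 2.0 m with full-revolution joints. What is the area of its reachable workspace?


r_max = L1 + L2 = 4.5 m
r_min = |L1 - L2| = 0.5 m
Area = pi*(r_max^2 - r_min^2)
= pi*(20.25 - 0.25)
= pi * 20.0
= 62.8319 m^2


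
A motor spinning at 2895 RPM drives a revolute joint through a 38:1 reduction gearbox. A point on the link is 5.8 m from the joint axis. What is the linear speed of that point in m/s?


omega_motor = 2895 * 2*pi/60 = 303.1637 rad/s
omega_joint = omega_motor / 38 = 7.978 rad/s
v = omega_joint * r = 7.978 * 5.8
= 46.2724 m/s


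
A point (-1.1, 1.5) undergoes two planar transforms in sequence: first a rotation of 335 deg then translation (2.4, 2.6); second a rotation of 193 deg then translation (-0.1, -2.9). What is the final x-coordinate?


After transform 1:
x1 = cos(335)*-1.1 - sin(335)*1.5 + 2.4 = 2.037
y1 = sin(335)*-1.1 + cos(335)*1.5 + 2.6 = 4.4243
After transform 2:
x2 = cos(193)*2.037 - sin(193)*4.4243 + -0.1
= -1.0895


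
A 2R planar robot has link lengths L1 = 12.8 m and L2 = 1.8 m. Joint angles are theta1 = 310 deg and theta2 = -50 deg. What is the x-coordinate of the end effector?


Convert angles to radians: theta1 = 5.4105, theta2 = -0.8727
x = L1*cos(theta1) + L2*cos(theta1+theta2)
x = 8.2277 + -0.3126
x = 7.9151


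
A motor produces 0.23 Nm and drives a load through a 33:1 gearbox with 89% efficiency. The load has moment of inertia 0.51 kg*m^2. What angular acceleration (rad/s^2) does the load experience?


tau_out = tau_motor * N * eta
= 0.23 * 33 * 0.89 = 6.7551 Nm
alpha = tau_out / I = 6.7551 / 0.51
= 13.2453 rad/s^2
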